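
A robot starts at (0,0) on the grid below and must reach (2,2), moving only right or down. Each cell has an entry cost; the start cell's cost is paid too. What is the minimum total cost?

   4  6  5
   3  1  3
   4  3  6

17

Cheapest: (0,0) -> (1,0) -> (1,1) -> (1,2) -> (2,2)
  4 + 3 + 1 + 3 + 6 = 17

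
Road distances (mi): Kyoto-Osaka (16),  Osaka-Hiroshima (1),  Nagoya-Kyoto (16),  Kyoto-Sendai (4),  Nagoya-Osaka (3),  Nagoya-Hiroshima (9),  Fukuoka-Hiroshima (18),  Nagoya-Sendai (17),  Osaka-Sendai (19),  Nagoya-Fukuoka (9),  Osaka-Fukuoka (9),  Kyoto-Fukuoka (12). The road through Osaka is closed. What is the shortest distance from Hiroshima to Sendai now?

Comparing a few candidate routes:
Hiroshima → Fukuoka → Nagoya → Sendai: 18 + 9 + 17 = 44
Hiroshima → Nagoya → Kyoto → Sendai: 9 + 16 + 4 = 29
Hiroshima → Nagoya → Fukuoka → Kyoto → Sendai: 9 + 9 + 12 + 4 = 34
Hiroshima → Fukuoka → Kyoto → Sendai: 18 + 12 + 4 = 34
Hiroshima → Nagoya → Sendai: 9 + 17 = 26
The minimum is 26 mi.

26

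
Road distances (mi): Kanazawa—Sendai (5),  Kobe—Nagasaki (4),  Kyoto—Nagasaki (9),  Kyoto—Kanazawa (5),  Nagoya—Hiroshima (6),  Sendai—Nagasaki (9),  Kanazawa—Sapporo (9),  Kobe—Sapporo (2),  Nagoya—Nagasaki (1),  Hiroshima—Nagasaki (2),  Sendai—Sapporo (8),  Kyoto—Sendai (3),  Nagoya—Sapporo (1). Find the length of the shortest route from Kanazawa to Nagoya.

10

Checking several routes:
Kanazawa - Sendai - Sapporo - Nagoya: 5 + 8 + 1 = 14
Kanazawa - Kyoto - Nagasaki - Nagoya: 5 + 9 + 1 = 15
Kanazawa - Sapporo - Nagoya: 9 + 1 = 10
Kanazawa - Sapporo - Kobe - Nagasaki - Nagoya: 9 + 2 + 4 + 1 = 16
Kanazawa - Sendai - Nagasaki - Nagoya: 5 + 9 + 1 = 15
Best route has total 10 mi.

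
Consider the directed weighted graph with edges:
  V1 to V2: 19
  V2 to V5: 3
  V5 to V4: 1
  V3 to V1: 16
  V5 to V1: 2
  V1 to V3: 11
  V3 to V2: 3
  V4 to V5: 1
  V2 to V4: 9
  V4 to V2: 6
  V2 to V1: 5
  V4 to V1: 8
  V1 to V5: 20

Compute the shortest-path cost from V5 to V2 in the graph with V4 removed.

Candidate routes:
V5→V1→V3→V2: 2 + 11 + 3 = 16
V5→V1→V2: 2 + 19 = 21
Shortest: 16.

16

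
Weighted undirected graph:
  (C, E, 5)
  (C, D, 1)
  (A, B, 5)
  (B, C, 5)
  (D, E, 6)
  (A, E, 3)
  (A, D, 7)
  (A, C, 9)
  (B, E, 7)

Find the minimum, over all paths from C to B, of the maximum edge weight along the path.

5

Checking several routes:
C-D-E-A-B: max(1, 6, 3, 5) = 6
C-D-E-B: max(1, 6, 7) = 7
C-E-D-A-B: max(5, 6, 7, 5) = 7
C-B: max(5) = 5
C-E-B: max(5, 7) = 7
C-E-A-B: max(5, 3, 5) = 5
Best route has worst link 5.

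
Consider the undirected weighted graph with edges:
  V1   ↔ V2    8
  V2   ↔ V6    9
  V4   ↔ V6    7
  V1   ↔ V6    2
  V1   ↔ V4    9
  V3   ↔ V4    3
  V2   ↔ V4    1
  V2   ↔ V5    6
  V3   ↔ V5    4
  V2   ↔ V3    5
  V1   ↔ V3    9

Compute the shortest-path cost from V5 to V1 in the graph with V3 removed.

Paths from V5 to V1 avoiding V3:
V5 -> V2 -> V6 -> V1: 6 + 9 + 2 = 17
V5 -> V2 -> V4 -> V6 -> V1: 6 + 1 + 7 + 2 = 16
V5 -> V2 -> V1: 6 + 8 = 14
V5 -> V2 -> V4 -> V1: 6 + 1 + 9 = 16
V5 -> V2 -> V6 -> V4 -> V1: 6 + 9 + 7 + 9 = 31
Shortest: 14.

14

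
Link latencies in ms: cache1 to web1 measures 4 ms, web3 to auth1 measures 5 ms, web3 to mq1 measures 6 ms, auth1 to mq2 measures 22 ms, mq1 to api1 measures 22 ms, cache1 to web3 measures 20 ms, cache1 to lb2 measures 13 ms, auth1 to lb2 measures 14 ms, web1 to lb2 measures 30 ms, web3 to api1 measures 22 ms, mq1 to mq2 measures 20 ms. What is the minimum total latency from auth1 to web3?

5

A few of the auth1→web3 routes:
auth1 -> mq2 -> mq1 -> web3: 22 + 20 + 6 = 48
auth1 -> lb2 -> cache1 -> web3: 14 + 13 + 20 = 47
auth1 -> web3: 5
The minimum is 5 ms.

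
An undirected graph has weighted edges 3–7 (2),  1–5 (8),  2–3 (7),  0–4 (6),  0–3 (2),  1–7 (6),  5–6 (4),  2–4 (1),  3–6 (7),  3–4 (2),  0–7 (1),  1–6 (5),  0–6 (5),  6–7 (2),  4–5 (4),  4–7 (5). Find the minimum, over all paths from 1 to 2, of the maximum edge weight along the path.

5

A few of the 1→2 routes:
1 -> 6 -> 0 -> 3 -> 7 -> 4 -> 2: max(5, 5, 2, 2, 5, 1) = 5
1 -> 6 -> 0 -> 7 -> 3 -> 4 -> 2: max(5, 5, 1, 2, 2, 1) = 5
1 -> 6 -> 0 -> 3 -> 4 -> 2: max(5, 5, 2, 2, 1) = 5
1 -> 6 -> 0 -> 7 -> 4 -> 2: max(5, 5, 1, 5, 1) = 5
1 -> 6 -> 7 -> 0 -> 3 -> 4 -> 2: max(5, 2, 1, 2, 2, 1) = 5
Smallest bottleneck: 5.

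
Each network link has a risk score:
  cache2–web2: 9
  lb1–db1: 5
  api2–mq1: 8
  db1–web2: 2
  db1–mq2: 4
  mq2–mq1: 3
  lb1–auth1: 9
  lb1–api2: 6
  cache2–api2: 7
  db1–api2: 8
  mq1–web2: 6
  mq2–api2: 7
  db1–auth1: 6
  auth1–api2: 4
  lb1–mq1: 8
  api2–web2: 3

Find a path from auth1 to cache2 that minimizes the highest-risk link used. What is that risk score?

Comparing a few candidate routes:
auth1 - db1 - mq2 - mq1 - web2 - api2 - cache2: max(6, 4, 3, 6, 3, 7) = 7
auth1 - db1 - web2 - api2 - cache2: max(6, 2, 3, 7) = 7
auth1 - db1 - web2 - mq1 - mq2 - api2 - cache2: max(6, 2, 6, 3, 7, 7) = 7
auth1 - db1 - lb1 - api2 - cache2: max(6, 5, 6, 7) = 7
Smallest bottleneck: 7.

7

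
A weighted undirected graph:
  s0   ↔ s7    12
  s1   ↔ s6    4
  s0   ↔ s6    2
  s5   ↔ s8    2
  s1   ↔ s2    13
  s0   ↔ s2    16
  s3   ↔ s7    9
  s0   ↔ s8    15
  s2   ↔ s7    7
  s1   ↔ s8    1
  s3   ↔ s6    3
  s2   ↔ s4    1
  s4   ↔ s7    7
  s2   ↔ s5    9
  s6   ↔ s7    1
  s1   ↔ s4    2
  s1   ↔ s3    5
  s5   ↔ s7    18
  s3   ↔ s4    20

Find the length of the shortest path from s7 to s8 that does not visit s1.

Checking several routes:
s7-s2-s5-s8: 7 + 9 + 2 = 18
s7-s4-s2-s5-s8: 7 + 1 + 9 + 2 = 19
s7-s6-s0-s8: 1 + 2 + 15 = 18
s7-s5-s8: 18 + 2 = 20
Best route has total 18.

18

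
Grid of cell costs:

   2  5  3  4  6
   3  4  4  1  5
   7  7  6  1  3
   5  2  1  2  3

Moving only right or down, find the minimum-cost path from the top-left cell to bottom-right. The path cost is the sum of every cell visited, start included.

Cheapest: [0,0]→[1,0]→[1,1]→[1,2]→[1,3]→[2,3]→[3,3]→[3,4]
  2 + 3 + 4 + 4 + 1 + 1 + 2 + 3 = 20
For comparison, the top-then-right route costs 31.

20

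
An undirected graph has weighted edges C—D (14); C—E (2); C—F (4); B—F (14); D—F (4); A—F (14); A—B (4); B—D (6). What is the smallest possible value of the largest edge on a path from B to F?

Paths from B to F:
B -> D -> C -> F: max(6, 14, 4) = 14
B -> D -> F: max(6, 4) = 6
B -> A -> F: max(4, 14) = 14
B -> F: max(14) = 14
Best route has worst link 6.

6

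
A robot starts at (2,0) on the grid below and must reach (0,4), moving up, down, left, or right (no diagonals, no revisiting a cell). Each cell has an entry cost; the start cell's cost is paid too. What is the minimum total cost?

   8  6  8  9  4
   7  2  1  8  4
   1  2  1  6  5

Best path: [2,0] → [2,1] → [2,2] → [1,2] → [1,3] → [1,4] → [0,4]
Cost: 1 + 2 + 1 + 1 + 8 + 4 + 4 = 21

21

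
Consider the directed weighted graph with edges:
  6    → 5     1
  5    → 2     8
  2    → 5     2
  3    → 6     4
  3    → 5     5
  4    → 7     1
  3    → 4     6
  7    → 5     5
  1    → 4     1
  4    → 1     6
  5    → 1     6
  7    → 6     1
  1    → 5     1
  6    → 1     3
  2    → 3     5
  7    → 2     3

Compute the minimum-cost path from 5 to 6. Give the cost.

9

Paths from 5 to 6:
5→2→3→6: 8 + 5 + 4 = 17
5→1→4→7→2→3→6: 6 + 1 + 1 + 3 + 5 + 4 = 20
5→1→4→7→6: 6 + 1 + 1 + 1 = 9
5→2→3→4→7→6: 8 + 5 + 6 + 1 + 1 = 21
Best route has total 9.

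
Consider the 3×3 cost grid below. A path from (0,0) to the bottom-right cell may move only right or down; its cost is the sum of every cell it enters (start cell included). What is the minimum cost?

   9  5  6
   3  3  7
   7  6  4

25

Cheapest: (0,0) → (1,0) → (1,1) → (2,1) → (2,2)
  9 + 3 + 3 + 6 + 4 = 25
For comparison, the top-then-right route costs 31.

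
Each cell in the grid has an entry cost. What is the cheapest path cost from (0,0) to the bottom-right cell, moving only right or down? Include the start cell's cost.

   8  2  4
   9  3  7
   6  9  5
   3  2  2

Path [0,0] [0,1] [1,1] [2,1] [3,1] [3,2]: 8 + 2 + 3 + 9 + 2 + 2 = 26.
For comparison, the top-then-right route costs 28.

26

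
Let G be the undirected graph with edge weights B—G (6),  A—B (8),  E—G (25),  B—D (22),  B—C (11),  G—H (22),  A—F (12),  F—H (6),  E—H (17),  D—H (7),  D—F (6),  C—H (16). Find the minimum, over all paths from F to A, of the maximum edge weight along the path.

12

A few of the F→A routes:
F-A: max(12) = 12
F-H-C-B-A: max(6, 16, 11, 8) = 16
F-H-D-B-A: max(6, 7, 22, 8) = 22
F-H-G-B-A: max(6, 22, 6, 8) = 22
F-D-H-C-B-A: max(6, 7, 16, 11, 8) = 16
Smallest bottleneck: 12.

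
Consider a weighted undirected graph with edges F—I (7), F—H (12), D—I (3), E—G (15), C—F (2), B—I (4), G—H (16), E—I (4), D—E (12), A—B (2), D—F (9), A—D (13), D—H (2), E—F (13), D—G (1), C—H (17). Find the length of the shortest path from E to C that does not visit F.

Checking several routes:
E-D-H-C: 12 + 2 + 17 = 31
E-G-D-H-C: 15 + 1 + 2 + 17 = 35
E-I-D-G-H-C: 4 + 3 + 1 + 16 + 17 = 41
E-I-D-H-C: 4 + 3 + 2 + 17 = 26
E-I-B-A-D-H-C: 4 + 4 + 2 + 13 + 2 + 17 = 42
Best route has total 26.

26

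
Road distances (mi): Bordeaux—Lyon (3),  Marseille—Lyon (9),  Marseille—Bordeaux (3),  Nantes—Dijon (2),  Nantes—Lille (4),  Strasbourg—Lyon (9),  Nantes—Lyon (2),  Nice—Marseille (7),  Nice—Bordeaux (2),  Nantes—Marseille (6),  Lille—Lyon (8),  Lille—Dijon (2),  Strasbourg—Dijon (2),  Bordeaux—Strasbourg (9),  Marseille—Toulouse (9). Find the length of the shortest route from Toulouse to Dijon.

17

Some routes from Toulouse to Dijon:
Toulouse -> Marseille -> Nantes -> Lille -> Dijon: 9 + 6 + 4 + 2 = 21
Toulouse -> Marseille -> Nantes -> Dijon: 9 + 6 + 2 = 17
Toulouse -> Marseille -> Lyon -> Nantes -> Dijon: 9 + 9 + 2 + 2 = 22
Toulouse -> Marseille -> Bordeaux -> Lyon -> Nantes -> Dijon: 9 + 3 + 3 + 2 + 2 = 19
Best route has total 17 mi.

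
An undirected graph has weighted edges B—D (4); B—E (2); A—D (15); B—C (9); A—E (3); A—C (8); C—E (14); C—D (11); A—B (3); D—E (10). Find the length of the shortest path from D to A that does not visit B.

13

Paths from D to A avoiding B:
D - C - E - A: 11 + 14 + 3 = 28
D - A: 15
D - E - C - A: 10 + 14 + 8 = 32
D - E - A: 10 + 3 = 13
D - C - A: 11 + 8 = 19
Best route has total 13.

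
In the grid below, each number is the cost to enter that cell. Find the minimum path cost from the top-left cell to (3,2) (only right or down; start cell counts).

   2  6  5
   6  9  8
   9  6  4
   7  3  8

33

Best path: (0,0) → (0,1) → (0,2) → (1,2) → (2,2) → (3,2)
Cost: 2 + 6 + 5 + 8 + 4 + 8 = 33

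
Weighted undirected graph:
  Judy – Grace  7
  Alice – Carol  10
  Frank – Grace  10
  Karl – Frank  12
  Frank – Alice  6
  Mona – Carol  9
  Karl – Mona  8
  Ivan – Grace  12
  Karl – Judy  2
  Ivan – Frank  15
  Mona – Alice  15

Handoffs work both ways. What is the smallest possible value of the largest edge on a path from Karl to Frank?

10

A few of the Karl→Frank routes:
Karl -> Judy -> Grace -> Frank: max(2, 7, 10) = 10
Karl -> Mona -> Carol -> Alice -> Frank: max(8, 9, 10, 6) = 10
Karl -> Frank: max(12) = 12
Best route has worst link 10.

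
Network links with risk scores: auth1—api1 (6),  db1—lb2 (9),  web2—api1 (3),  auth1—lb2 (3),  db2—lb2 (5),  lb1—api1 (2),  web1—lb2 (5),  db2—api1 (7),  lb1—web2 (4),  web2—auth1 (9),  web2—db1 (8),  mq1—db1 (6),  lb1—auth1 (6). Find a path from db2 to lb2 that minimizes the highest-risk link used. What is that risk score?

Some routes from db2 to lb2:
db2 - lb2: max(5) = 5
db2 - api1 - auth1 - lb2: max(7, 6, 3) = 7
db2 - api1 - lb1 - auth1 - lb2: max(7, 2, 6, 3) = 7
db2 - api1 - auth1 - lb1 - web2 - db1 - lb2: max(7, 6, 6, 4, 8, 9) = 9
db2 - api1 - auth1 - web2 - db1 - lb2: max(7, 6, 9, 8, 9) = 9
db2 - api1 - web2 - lb1 - auth1 - lb2: max(7, 3, 4, 6, 3) = 7
The minimum achievable maximum is 5.

5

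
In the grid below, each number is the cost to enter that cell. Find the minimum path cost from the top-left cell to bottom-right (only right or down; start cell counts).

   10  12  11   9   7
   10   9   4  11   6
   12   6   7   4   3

Best path: r0c0 -> r1c0 -> r1c1 -> r1c2 -> r2c2 -> r2c3 -> r2c4
Cost: 10 + 10 + 9 + 4 + 7 + 4 + 3 = 47

47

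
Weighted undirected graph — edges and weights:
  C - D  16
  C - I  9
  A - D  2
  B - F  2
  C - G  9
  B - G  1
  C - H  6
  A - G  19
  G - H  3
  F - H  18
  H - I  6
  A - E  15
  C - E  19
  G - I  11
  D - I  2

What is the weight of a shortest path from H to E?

Comparing a few candidate routes:
H → C → E: 6 + 19 = 25
H → I → D → A → E: 6 + 2 + 2 + 15 = 25
H → I → C → E: 6 + 9 + 19 = 34
H → G → C → E: 3 + 9 + 19 = 31
H → G → I → D → A → E: 3 + 11 + 2 + 2 + 15 = 33
Shortest: 25.

25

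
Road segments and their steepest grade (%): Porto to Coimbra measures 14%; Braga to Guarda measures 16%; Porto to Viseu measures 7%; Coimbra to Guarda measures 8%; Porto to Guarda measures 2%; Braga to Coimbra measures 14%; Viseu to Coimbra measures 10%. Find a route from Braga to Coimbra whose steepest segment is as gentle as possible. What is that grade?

14

Paths from Braga to Coimbra:
Braga→Coimbra: max(14) = 14
Braga→Guarda→Porto→Viseu→Coimbra: max(16, 2, 7, 10) = 16
Braga→Guarda→Porto→Coimbra: max(16, 2, 14) = 16
Braga→Guarda→Coimbra: max(16, 8) = 16
Best route has worst link 14%.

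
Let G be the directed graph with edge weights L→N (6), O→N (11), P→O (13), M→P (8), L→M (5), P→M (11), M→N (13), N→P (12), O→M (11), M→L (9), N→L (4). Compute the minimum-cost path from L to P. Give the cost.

13

Paths from L to P:
L → M → N → P: 5 + 13 + 12 = 30
L → M → P: 5 + 8 = 13
L → N → P: 6 + 12 = 18
Best route has total 13.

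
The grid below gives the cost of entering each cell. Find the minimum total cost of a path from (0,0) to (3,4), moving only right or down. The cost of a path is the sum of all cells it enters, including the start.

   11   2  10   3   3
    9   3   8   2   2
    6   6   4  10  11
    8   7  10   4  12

51

Take r0c0→r0c1→r1c1→r1c2→r1c3→r1c4→r2c4→r3c4 for a total of 11 + 2 + 3 + 8 + 2 + 2 + 11 + 12 = 51.
For comparison, the top-then-right route costs 54.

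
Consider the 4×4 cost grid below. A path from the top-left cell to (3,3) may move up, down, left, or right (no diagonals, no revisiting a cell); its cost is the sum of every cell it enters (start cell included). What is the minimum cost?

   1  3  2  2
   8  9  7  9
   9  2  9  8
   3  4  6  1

Cheapest: (0,0)→(0,1)→(0,2)→(0,3)→(1,3)→(2,3)→(3,3)
  1 + 3 + 2 + 2 + 9 + 8 + 1 = 26

26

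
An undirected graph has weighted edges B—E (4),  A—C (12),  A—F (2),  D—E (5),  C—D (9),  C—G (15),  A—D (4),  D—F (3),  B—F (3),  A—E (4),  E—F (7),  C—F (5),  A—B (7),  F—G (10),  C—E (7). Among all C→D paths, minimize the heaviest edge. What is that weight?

5

Comparing a few candidate routes:
C - F - B - E - D: max(5, 3, 4, 5) = 5
C - F - A - D: max(5, 2, 4) = 5
C - F - D: max(5, 3) = 5
C - F - A - E - D: max(5, 2, 4, 5) = 5
The minimum achievable maximum is 5.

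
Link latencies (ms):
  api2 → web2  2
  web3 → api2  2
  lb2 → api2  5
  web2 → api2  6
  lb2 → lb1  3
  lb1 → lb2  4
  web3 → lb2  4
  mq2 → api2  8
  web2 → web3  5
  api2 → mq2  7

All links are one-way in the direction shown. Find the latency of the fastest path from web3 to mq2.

Routes from web3 to mq2:
web3 - lb2 - api2 - mq2: 4 + 5 + 7 = 16
web3 - api2 - mq2: 2 + 7 = 9
The minimum is 9 ms.

9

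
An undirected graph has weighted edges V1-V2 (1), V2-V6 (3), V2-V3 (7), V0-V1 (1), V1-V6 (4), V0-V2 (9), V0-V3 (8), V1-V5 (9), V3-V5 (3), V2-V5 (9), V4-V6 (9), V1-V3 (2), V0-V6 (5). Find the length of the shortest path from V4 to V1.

13

A few of the V4→V1 routes:
V4-V6-V2-V1: 9 + 3 + 1 = 13
V4-V6-V2-V3-V1: 9 + 3 + 7 + 2 = 21
V4-V6-V0-V1: 9 + 5 + 1 = 15
V4-V6-V1: 9 + 4 = 13
Best route has total 13.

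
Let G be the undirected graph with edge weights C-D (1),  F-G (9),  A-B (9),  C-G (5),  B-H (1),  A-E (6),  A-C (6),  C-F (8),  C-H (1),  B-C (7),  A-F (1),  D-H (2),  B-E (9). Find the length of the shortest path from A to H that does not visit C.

10

Paths from A to H avoiding C:
A → E → B → H: 6 + 9 + 1 = 16
A → B → H: 9 + 1 = 10
Best route has total 10.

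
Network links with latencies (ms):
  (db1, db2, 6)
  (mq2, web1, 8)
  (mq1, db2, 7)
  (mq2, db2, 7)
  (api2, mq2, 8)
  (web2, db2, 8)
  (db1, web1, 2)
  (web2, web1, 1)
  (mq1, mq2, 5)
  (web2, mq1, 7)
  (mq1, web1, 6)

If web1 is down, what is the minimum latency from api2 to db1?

Routes from api2 to db1 avoiding web1:
api2 → mq2 → mq1 → db2 → db1: 8 + 5 + 7 + 6 = 26
api2 → mq2 → db2 → db1: 8 + 7 + 6 = 21
api2 → mq2 → mq1 → web2 → db2 → db1: 8 + 5 + 7 + 8 + 6 = 34
Best route has total 21 ms.

21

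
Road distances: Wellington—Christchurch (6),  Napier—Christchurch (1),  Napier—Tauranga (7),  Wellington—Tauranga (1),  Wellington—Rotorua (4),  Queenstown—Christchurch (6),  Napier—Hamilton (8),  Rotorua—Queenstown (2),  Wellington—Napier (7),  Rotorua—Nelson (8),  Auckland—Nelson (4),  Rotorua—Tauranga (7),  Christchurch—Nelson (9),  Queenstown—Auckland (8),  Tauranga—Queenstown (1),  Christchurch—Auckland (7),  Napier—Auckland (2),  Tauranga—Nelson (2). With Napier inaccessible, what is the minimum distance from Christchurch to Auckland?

7

A few of the Christchurch→Auckland routes:
Christchurch - Nelson - Auckland: 9 + 4 = 13
Christchurch - Queenstown - Tauranga - Nelson - Auckland: 6 + 1 + 2 + 4 = 13
Christchurch - Queenstown - Auckland: 6 + 8 = 14
Christchurch - Auckland: 7
Christchurch - Wellington - Tauranga - Nelson - Auckland: 6 + 1 + 2 + 4 = 13
Christchurch - Wellington - Tauranga - Queenstown - Auckland: 6 + 1 + 1 + 8 = 16
The minimum is 7.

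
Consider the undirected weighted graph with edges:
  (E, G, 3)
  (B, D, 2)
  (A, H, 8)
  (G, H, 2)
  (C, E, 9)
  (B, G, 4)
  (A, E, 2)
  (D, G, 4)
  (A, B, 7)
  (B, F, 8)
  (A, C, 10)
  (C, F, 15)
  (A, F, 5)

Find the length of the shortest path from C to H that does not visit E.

Comparing a few candidate routes:
C -> A -> B -> G -> H: 10 + 7 + 4 + 2 = 23
C -> A -> H: 10 + 8 = 18
C -> A -> F -> B -> G -> H: 10 + 5 + 8 + 4 + 2 = 29
C -> A -> B -> D -> G -> H: 10 + 7 + 2 + 4 + 2 = 25
C -> F -> A -> H: 15 + 5 + 8 = 28
C -> F -> B -> G -> H: 15 + 8 + 4 + 2 = 29
The minimum is 18.

18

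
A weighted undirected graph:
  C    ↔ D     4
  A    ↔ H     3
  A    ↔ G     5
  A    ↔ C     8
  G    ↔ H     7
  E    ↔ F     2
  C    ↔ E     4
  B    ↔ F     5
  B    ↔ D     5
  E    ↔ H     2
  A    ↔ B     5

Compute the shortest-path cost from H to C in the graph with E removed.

11

Routes from H to C avoiding E:
H-A-C: 3 + 8 = 11
H-G-A-B-D-C: 7 + 5 + 5 + 5 + 4 = 26
H-G-A-C: 7 + 5 + 8 = 20
H-A-B-D-C: 3 + 5 + 5 + 4 = 17
Best route has total 11.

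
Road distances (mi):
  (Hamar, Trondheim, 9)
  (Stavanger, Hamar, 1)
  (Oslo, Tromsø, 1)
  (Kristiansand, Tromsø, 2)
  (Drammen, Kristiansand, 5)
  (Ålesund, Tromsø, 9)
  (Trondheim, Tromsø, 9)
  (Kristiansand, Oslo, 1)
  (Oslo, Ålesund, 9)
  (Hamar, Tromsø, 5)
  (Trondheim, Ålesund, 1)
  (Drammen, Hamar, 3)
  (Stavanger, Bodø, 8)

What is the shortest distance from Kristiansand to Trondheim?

11

Comparing a few candidate routes:
Kristiansand - Oslo - Tromsø - Ålesund - Trondheim: 1 + 1 + 9 + 1 = 12
Kristiansand - Oslo - Tromsø - Trondheim: 1 + 1 + 9 = 11
Kristiansand - Oslo - Ålesund - Trondheim: 1 + 9 + 1 = 11
Kristiansand - Tromsø - Trondheim: 2 + 9 = 11
The minimum is 11 mi.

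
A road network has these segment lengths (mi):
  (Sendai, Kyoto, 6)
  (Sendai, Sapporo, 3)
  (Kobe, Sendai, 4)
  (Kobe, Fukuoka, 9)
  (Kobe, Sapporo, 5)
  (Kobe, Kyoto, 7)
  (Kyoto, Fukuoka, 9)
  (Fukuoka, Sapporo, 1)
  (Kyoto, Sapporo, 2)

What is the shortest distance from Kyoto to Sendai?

5

Some routes from Kyoto to Sendai:
Kyoto -> Sendai: 6
Kyoto -> Sapporo -> Sendai: 2 + 3 = 5
Kyoto -> Sapporo -> Kobe -> Sendai: 2 + 5 + 4 = 11
The minimum is 5 mi.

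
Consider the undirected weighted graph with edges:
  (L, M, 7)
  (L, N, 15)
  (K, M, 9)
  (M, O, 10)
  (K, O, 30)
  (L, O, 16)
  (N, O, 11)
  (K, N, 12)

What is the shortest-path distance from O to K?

Some routes from O to K:
O → N → K: 11 + 12 = 23
O → K: 30
O → M → K: 10 + 9 = 19
Shortest: 19.

19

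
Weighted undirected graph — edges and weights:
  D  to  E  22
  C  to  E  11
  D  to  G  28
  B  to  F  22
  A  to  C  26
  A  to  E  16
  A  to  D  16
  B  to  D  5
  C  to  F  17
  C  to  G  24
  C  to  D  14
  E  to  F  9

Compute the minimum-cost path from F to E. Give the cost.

Some routes from F to E:
F - E: 9
F - B - D - E: 22 + 5 + 22 = 49
F - C - E: 17 + 11 = 28
The minimum is 9.

9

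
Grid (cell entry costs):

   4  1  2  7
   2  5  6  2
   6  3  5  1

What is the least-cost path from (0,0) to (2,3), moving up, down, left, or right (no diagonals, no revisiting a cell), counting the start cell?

Cheapest: (0,0) -> (0,1) -> (0,2) -> (1,2) -> (1,3) -> (2,3)
  4 + 1 + 2 + 6 + 2 + 1 = 16

16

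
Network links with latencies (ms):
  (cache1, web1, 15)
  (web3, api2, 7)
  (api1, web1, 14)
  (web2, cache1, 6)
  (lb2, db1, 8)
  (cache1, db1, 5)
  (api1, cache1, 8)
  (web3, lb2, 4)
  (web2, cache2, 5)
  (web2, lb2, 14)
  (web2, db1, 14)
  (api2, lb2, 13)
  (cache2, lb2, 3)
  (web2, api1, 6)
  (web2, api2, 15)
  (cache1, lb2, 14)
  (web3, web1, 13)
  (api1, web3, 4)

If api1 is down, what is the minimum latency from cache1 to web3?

17

Some routes from cache1 to web3 avoiding api1:
cache1 - db1 - lb2 - web3: 5 + 8 + 4 = 17
cache1 - lb2 - web3: 14 + 4 = 18
cache1 - web2 - lb2 - web3: 6 + 14 + 4 = 24
cache1 - web2 - api2 - web3: 6 + 15 + 7 = 28
cache1 - web2 - cache2 - lb2 - web3: 6 + 5 + 3 + 4 = 18
Best route has total 17 ms.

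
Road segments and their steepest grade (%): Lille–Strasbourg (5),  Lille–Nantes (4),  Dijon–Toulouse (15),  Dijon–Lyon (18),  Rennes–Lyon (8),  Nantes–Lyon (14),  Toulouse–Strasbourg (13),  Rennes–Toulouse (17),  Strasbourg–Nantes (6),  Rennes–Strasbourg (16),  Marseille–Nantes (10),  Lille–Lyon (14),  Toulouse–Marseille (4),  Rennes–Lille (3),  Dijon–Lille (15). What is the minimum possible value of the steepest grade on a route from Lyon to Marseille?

10

Checking several routes:
Lyon-Rennes-Lille-Strasbourg-Nantes-Marseille: max(8, 3, 5, 6, 10) = 10
Lyon-Lille-Strasbourg-Toulouse-Marseille: max(14, 5, 13, 4) = 14
Lyon-Lille-Strasbourg-Nantes-Marseille: max(14, 5, 6, 10) = 14
Lyon-Rennes-Lille-Strasbourg-Toulouse-Marseille: max(8, 3, 5, 13, 4) = 13
Lyon-Rennes-Lille-Nantes-Strasbourg-Toulouse-Marseille: max(8, 3, 4, 6, 13, 4) = 13
Lyon-Rennes-Lille-Nantes-Marseille: max(8, 3, 4, 10) = 10
Best route has worst link 10%.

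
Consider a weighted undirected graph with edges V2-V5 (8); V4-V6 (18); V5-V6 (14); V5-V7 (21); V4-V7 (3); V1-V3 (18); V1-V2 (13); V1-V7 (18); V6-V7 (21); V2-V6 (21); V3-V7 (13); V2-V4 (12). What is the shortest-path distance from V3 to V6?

A few of the V3→V6 routes:
V3→V7→V5→V6: 13 + 21 + 14 = 48
V3→V1→V2→V6: 18 + 13 + 21 = 52
V3→V7→V6: 13 + 21 = 34
V3→V7→V4→V6: 13 + 3 + 18 = 34
V3→V7→V4→V2→V5→V6: 13 + 3 + 12 + 8 + 14 = 50
V3→V7→V4→V2→V6: 13 + 3 + 12 + 21 = 49
The minimum is 34.

34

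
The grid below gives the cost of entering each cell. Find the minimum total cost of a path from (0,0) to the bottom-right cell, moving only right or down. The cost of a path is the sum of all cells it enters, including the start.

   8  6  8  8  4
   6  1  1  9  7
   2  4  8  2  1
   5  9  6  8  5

32

Best path: [0,0] -> [0,1] -> [1,1] -> [1,2] -> [2,2] -> [2,3] -> [2,4] -> [3,4]
Cost: 8 + 6 + 1 + 1 + 8 + 2 + 1 + 5 = 32
(Top row then right column would cost 47.)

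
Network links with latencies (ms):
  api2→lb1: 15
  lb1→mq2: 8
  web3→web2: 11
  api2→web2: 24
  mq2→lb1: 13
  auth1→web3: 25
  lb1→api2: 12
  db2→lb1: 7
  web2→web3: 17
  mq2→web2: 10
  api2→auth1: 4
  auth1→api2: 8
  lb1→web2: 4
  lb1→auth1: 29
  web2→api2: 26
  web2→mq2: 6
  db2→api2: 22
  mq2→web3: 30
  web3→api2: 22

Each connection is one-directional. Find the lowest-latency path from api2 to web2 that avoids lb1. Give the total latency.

Paths from api2 to web2 avoiding lb1:
api2 -> web2: 24
api2 -> auth1 -> web3 -> web2: 4 + 25 + 11 = 40
The minimum is 24 ms.

24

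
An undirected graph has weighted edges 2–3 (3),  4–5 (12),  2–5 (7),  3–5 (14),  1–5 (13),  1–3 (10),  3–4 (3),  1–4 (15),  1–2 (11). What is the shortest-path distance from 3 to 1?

10

A few of the 3→1 routes:
3 → 5 → 1: 14 + 13 = 27
3 → 2 → 5 → 1: 3 + 7 + 13 = 23
3 → 1: 10
3 → 2 → 1: 3 + 11 = 14
3 → 4 → 1: 3 + 15 = 18
The minimum is 10.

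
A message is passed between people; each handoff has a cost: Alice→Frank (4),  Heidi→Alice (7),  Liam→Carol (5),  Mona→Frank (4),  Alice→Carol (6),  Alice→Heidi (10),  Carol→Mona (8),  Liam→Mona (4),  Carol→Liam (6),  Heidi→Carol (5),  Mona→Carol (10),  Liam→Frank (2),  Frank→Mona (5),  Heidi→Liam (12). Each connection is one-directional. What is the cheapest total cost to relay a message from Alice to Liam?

12

Paths from Alice to Liam:
Alice→Carol→Liam: 6 + 6 = 12
Alice→Heidi→Carol→Liam: 10 + 5 + 6 = 21
Alice→Frank→Mona→Carol→Liam: 4 + 5 + 10 + 6 = 25
Alice→Heidi→Liam: 10 + 12 = 22
Best route has total 12.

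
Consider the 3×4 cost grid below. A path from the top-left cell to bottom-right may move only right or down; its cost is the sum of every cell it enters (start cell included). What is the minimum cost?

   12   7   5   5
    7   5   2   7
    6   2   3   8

Best path: r0c0→r0c1→r0c2→r1c2→r2c2→r2c3
Cost: 12 + 7 + 5 + 2 + 3 + 8 = 37
For comparison, the top-then-right route costs 44.

37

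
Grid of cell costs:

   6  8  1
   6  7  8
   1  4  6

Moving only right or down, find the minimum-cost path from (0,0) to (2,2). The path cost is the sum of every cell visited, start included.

23

Take [0,0] → [1,0] → [2,0] → [2,1] → [2,2] for a total of 6 + 6 + 1 + 4 + 6 = 23.
For comparison, the top-then-right route costs 29.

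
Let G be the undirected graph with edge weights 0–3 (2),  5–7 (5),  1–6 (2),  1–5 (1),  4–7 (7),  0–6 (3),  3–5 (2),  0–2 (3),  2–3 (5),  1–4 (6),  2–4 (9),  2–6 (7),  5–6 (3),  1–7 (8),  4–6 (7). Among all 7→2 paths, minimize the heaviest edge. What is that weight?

5

A few of the 7→2 routes:
7 - 5 - 6 - 0 - 3 - 2: max(5, 3, 3, 2, 5) = 5
7 - 5 - 3 - 2: max(5, 2, 5) = 5
7 - 5 - 3 - 0 - 2: max(5, 2, 2, 3) = 5
The minimum achievable maximum is 5.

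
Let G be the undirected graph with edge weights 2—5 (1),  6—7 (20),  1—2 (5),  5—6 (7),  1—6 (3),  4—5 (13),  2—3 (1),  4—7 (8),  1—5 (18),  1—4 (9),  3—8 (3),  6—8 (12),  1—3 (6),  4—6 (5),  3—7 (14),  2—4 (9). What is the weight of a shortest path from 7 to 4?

Some routes from 7 to 4:
7 → 4: 8
7 → 6 → 4: 20 + 5 = 25
7 → 3 → 2 → 4: 14 + 1 + 9 = 24
The minimum is 8.

8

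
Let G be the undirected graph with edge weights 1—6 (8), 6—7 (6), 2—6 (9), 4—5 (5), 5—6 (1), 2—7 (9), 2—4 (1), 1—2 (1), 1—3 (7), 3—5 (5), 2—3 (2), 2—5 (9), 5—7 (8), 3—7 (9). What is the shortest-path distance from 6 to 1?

Checking several routes:
6 → 5 → 4 → 2 → 1: 1 + 5 + 1 + 1 = 8
6 → 5 → 3 → 2 → 1: 1 + 5 + 2 + 1 = 9
6 → 1: 8
The minimum is 8.

8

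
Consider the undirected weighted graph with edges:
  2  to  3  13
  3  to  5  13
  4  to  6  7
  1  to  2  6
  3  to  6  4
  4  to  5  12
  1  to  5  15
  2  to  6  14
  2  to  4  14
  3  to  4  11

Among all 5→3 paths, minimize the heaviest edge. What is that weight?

12

Comparing a few candidate routes:
5 → 3: max(13) = 13
5 → 4 → 6 → 2 → 3: max(12, 7, 14, 13) = 14
5 → 4 → 2 → 3: max(12, 14, 13) = 14
5 → 4 → 3: max(12, 11) = 12
5 → 4 → 6 → 3: max(12, 7, 4) = 12
Best route has worst link 12.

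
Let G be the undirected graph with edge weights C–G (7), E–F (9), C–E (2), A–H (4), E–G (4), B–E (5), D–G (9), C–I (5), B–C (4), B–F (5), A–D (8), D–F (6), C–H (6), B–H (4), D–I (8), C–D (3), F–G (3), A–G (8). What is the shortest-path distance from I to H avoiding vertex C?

Some routes from I to H avoiding C:
I - D - F - G - A - H: 8 + 6 + 3 + 8 + 4 = 29
I - D - A - H: 8 + 8 + 4 = 20
I - D - F - B - H: 8 + 6 + 5 + 4 = 23
I - D - G - A - H: 8 + 9 + 8 + 4 = 29
I - D - G - F - B - H: 8 + 9 + 3 + 5 + 4 = 29
Shortest: 20.

20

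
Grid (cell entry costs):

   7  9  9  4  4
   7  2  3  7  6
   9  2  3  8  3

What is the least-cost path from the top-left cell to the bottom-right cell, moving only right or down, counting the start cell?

32

Take [0,0] → [1,0] → [1,1] → [2,1] → [2,2] → [2,3] → [2,4] for a total of 7 + 7 + 2 + 2 + 3 + 8 + 3 = 32.
For comparison, the top-then-right route costs 42.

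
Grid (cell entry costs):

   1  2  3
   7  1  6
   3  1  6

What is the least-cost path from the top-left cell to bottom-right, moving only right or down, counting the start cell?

11

One optimal route is [0,0] [0,1] [1,1] [2,1] [2,2].
Its cost is 1 + 2 + 1 + 1 + 6 = 11.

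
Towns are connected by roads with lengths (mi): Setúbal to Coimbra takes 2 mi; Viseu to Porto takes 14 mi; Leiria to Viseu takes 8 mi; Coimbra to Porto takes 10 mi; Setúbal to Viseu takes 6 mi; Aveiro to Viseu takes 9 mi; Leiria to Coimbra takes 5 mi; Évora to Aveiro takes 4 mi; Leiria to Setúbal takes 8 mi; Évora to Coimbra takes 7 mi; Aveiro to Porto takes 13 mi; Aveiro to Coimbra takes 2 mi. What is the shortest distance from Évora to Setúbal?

A few of the Évora→Setúbal routes:
Évora→Coimbra→Leiria→Setúbal: 7 + 5 + 8 = 20
Évora→Aveiro→Coimbra→Leiria→Setúbal: 4 + 2 + 5 + 8 = 19
Évora→Aveiro→Coimbra→Setúbal: 4 + 2 + 2 = 8
Évora→Coimbra→Setúbal: 7 + 2 = 9
Évora→Aveiro→Viseu→Setúbal: 4 + 9 + 6 = 19
The minimum is 8 mi.

8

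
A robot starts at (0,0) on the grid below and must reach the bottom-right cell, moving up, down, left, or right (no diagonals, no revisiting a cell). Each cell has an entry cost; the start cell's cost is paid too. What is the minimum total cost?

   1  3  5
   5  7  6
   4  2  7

Best path: (0,0) → (1,0) → (2,0) → (2,1) → (2,2)
Cost: 1 + 5 + 4 + 2 + 7 = 19

19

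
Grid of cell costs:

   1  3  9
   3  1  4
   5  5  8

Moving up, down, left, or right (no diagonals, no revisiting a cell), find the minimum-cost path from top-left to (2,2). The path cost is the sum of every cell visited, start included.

17

Best path: [0,0] → [0,1] → [1,1] → [1,2] → [2,2]
Cost: 1 + 3 + 1 + 4 + 8 = 17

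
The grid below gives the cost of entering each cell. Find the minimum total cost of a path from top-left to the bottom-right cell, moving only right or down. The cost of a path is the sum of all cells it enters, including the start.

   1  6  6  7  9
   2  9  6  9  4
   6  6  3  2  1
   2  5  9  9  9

Path r0c0→r1c0→r2c0→r2c1→r2c2→r2c3→r2c4→r3c4: 1 + 2 + 6 + 6 + 3 + 2 + 1 + 9 = 30.
For comparison, the top-then-right route costs 43.

30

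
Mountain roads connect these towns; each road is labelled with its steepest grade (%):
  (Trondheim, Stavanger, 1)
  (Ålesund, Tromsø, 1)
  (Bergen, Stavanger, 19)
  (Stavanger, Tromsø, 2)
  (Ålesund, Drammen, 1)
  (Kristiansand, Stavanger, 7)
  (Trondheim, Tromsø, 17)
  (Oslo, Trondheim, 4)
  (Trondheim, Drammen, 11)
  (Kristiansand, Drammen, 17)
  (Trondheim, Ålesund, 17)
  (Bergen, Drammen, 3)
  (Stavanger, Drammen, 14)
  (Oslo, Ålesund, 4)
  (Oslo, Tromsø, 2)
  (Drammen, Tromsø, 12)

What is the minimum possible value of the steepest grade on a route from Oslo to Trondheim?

2

A few of the Oslo→Trondheim routes:
Oslo -> Ålesund -> Tromsø -> Stavanger -> Trondheim: max(4, 1, 2, 1) = 4
Oslo -> Tromsø -> Stavanger -> Trondheim: max(2, 2, 1) = 2
Oslo -> Trondheim: max(4) = 4
Smallest bottleneck: 2%.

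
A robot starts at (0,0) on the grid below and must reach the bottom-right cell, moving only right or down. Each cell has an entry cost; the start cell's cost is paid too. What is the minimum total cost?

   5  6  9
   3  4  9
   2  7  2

Path [0,0] [1,0] [2,0] [2,1] [2,2]: 5 + 3 + 2 + 7 + 2 = 19.

19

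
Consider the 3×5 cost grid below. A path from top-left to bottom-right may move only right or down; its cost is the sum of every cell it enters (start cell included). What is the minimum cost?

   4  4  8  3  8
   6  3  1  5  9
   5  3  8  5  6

28

Take [0,0] [0,1] [1,1] [1,2] [1,3] [2,3] [2,4] for a total of 4 + 4 + 3 + 1 + 5 + 5 + 6 = 28.
(Top row then right column would cost 42.)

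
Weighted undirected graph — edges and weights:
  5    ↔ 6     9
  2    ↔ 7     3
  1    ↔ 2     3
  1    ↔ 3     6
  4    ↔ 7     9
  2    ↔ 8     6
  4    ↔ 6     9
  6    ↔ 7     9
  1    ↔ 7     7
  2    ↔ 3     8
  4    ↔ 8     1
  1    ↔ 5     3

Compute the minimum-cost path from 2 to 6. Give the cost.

12

Some routes from 2 to 6:
2 → 1 → 5 → 6: 3 + 3 + 9 = 15
2 → 7 → 6: 3 + 9 = 12
2 → 1 → 7 → 6: 3 + 7 + 9 = 19
2 → 7 → 4 → 6: 3 + 9 + 9 = 21
2 → 8 → 4 → 6: 6 + 1 + 9 = 16
The minimum is 12.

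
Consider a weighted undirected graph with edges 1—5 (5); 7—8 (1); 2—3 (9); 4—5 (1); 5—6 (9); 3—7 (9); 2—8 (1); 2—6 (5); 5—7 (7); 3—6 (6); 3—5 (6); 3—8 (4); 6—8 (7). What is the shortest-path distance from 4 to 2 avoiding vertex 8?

15

Paths from 4 to 2 avoiding 8:
4 - 5 - 6 - 2: 1 + 9 + 5 = 15
4 - 5 - 7 - 3 - 6 - 2: 1 + 7 + 9 + 6 + 5 = 28
4 - 5 - 3 - 6 - 2: 1 + 6 + 6 + 5 = 18
4 - 5 - 7 - 3 - 2: 1 + 7 + 9 + 9 = 26
4 - 5 - 3 - 2: 1 + 6 + 9 = 16
4 - 5 - 6 - 3 - 2: 1 + 9 + 6 + 9 = 25
Best route has total 15.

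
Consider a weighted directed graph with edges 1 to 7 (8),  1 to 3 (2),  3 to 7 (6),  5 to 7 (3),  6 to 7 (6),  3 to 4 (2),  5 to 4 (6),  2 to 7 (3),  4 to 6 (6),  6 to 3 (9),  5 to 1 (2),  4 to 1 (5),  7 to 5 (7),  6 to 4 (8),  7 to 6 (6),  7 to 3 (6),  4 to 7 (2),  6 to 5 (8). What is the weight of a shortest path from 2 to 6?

9

Some routes from 2 to 6:
2 - 7 - 6: 3 + 6 = 9
2 - 7 - 5 - 4 - 6: 3 + 7 + 6 + 6 = 22
2 - 7 - 3 - 4 - 6: 3 + 6 + 2 + 6 = 17
The minimum is 9.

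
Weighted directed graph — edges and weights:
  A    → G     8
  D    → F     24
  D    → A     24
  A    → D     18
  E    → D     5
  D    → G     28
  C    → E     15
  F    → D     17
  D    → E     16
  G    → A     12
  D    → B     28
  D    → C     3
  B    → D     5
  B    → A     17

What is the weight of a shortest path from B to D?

5

Candidate routes:
B→D: 5
B→A→D: 17 + 18 = 35
Shortest: 5.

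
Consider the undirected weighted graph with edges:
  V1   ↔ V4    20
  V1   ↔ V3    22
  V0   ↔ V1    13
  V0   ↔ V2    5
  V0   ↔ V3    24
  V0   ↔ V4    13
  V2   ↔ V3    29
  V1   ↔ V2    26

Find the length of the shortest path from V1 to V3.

22

A few of the V1→V3 routes:
V1→V2→V0→V3: 26 + 5 + 24 = 55
V1→V2→V3: 26 + 29 = 55
V1→V3: 22
V1→V0→V3: 13 + 24 = 37
V1→V0→V2→V3: 13 + 5 + 29 = 47
Best route has total 22.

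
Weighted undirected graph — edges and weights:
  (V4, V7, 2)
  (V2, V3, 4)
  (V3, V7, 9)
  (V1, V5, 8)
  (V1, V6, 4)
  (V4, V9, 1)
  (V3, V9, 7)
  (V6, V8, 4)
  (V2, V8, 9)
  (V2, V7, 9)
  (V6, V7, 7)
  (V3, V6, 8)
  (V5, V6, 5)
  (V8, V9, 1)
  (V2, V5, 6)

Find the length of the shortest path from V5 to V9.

10

A few of the V5→V9 routes:
V5 -> V6 -> V7 -> V4 -> V9: 5 + 7 + 2 + 1 = 15
V5 -> V2 -> V7 -> V4 -> V9: 6 + 9 + 2 + 1 = 18
V5 -> V2 -> V3 -> V9: 6 + 4 + 7 = 17
V5 -> V2 -> V8 -> V9: 6 + 9 + 1 = 16
V5 -> V1 -> V6 -> V8 -> V9: 8 + 4 + 4 + 1 = 17
V5 -> V6 -> V8 -> V9: 5 + 4 + 1 = 10
The minimum is 10.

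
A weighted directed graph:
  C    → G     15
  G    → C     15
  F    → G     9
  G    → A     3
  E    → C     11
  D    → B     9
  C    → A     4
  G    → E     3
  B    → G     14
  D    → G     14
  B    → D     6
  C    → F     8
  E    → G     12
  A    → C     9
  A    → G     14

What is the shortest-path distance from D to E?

17

Candidate routes:
D→B→G→E: 9 + 14 + 3 = 26
D→G→E: 14 + 3 = 17
The minimum is 17.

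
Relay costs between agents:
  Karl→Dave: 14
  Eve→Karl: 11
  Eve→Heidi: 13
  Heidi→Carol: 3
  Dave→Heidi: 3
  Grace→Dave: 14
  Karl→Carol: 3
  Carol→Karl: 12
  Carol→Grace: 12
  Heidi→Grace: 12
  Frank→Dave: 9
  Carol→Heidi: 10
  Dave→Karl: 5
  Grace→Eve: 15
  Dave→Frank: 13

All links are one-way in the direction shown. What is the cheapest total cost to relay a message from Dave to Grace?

Candidate routes:
Dave -> Heidi -> Grace: 3 + 12 = 15
Dave -> Heidi -> Carol -> Grace: 3 + 3 + 12 = 18
Dave -> Karl -> Carol -> Heidi -> Grace: 5 + 3 + 10 + 12 = 30
Dave -> Karl -> Carol -> Grace: 5 + 3 + 12 = 20
Best route has total 15.

15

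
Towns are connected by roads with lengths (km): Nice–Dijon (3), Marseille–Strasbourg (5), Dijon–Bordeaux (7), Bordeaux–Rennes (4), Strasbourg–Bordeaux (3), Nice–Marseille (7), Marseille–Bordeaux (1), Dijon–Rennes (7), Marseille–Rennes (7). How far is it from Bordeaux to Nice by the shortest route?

8

Some routes from Bordeaux to Nice:
Bordeaux → Rennes → Dijon → Nice: 4 + 7 + 3 = 14
Bordeaux → Dijon → Nice: 7 + 3 = 10
Bordeaux → Marseille → Nice: 1 + 7 = 8
Bordeaux → Strasbourg → Marseille → Nice: 3 + 5 + 7 = 15
Shortest: 8 km.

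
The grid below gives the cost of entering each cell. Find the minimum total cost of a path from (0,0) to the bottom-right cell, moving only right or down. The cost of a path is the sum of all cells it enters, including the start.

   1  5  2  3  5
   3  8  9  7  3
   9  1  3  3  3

22

Cheapest: (0,0)→(0,1)→(0,2)→(0,3)→(0,4)→(1,4)→(2,4)
  1 + 5 + 2 + 3 + 5 + 3 + 3 = 22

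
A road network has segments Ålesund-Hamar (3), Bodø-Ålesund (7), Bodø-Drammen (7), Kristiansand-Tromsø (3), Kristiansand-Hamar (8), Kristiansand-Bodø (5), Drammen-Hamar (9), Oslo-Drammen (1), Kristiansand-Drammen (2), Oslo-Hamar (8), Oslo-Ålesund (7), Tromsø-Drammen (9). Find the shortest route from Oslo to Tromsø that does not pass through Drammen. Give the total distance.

19

A few of the Oslo→Tromsø routes:
Oslo - Ålesund - Hamar - Kristiansand - Tromsø: 7 + 3 + 8 + 3 = 21
Oslo - Hamar - Kristiansand - Tromsø: 8 + 8 + 3 = 19
Oslo - Ålesund - Bodø - Kristiansand - Tromsø: 7 + 7 + 5 + 3 = 22
Best route has total 19 mi.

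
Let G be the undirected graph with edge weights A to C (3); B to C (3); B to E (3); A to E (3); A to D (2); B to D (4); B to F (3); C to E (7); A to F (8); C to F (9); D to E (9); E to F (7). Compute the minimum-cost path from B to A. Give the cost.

6

Comparing a few candidate routes:
B → D → A: 4 + 2 = 6
B → C → A: 3 + 3 = 6
B → F → A: 3 + 8 = 11
B → E → A: 3 + 3 = 6
B → E → C → A: 3 + 7 + 3 = 13
The minimum is 6.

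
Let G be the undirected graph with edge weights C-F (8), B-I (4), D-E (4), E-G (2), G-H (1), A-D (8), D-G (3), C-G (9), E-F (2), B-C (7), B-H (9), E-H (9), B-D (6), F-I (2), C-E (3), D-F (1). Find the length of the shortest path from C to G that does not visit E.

9

Checking several routes:
C -> F -> D -> G: 8 + 1 + 3 = 12
C -> B -> I -> F -> D -> G: 7 + 4 + 2 + 1 + 3 = 17
C -> B -> D -> G: 7 + 6 + 3 = 16
C -> G: 9
C -> B -> H -> G: 7 + 9 + 1 = 17
Best route has total 9.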